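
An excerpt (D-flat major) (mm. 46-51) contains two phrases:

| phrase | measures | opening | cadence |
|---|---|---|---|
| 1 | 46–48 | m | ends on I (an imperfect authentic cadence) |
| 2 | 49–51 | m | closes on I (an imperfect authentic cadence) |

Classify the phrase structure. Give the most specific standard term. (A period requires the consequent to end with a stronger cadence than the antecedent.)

repeated phrase

Both phrases have the same opening (m) and the same cadence (imperfect authentic cadence): the second is a restatement, not a consequent, so this is a repeated phrase rather than a period.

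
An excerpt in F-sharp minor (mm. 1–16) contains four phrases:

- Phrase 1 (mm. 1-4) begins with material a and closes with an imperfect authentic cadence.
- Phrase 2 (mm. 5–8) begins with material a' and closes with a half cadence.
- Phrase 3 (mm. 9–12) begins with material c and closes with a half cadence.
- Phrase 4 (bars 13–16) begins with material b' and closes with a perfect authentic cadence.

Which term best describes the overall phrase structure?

contrasting double period

Four phrases in two halves: the first half (measures 1-8) ends with a half cadence, the second (mm. 9–16) with a perfect authentic cadence — a large antecedent–consequent pair, i.e. a double period.
Phrase 3 begins with different material from phrase 1, making it contrasting.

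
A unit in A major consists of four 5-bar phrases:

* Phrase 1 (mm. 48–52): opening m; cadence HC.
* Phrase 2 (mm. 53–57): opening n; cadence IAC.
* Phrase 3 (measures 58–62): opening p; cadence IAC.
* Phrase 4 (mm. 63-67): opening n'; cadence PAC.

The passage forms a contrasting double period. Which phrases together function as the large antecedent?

In a double period the first pair of phrases (ending imperfect authentic cadence) is the large antecedent and the second pair (ending perfect authentic cadence) is the large consequent; the antecedent is phrases 1 and 2.

phrases 1 and 2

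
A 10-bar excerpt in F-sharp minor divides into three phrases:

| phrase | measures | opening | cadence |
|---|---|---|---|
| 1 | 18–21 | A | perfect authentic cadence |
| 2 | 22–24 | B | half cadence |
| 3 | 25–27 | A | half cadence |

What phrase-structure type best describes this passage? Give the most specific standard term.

The final phrase closes with a half cadence, which is not stronger than the preceding half cadence; the 3 phrases lack an overall antecedent–consequent design and so form a phrase group.

phrase group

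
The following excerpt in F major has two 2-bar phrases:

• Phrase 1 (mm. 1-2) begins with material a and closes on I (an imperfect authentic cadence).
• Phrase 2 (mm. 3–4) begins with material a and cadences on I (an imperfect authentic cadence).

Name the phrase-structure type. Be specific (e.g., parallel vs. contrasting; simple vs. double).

Both phrases have the same opening (a) and the same cadence (imperfect authentic cadence): the second is a restatement, not a consequent, so this is a repeated phrase rather than a period.

repeated phrase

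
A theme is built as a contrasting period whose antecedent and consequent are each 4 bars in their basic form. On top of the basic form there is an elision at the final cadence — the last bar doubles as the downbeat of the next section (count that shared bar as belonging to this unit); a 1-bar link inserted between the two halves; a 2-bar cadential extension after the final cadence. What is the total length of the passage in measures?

11 measures

Basic contrasting period: 4 + 4 = 8 bars.
8 (basic form) + 1 (link) + 2 (cadential extension) = 11.
The elision shares a bar with the next section but does not change this unit's count.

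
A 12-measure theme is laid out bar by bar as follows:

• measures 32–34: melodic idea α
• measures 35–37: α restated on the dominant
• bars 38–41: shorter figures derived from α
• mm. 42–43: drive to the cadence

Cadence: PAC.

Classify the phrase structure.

sentence

Basic idea (mm. 32–34) + its repetition (measures 35–37) form the presentation; fragmentation and cadence (mm. 38–43) form the continuation — the 12-bar whole is a sentence.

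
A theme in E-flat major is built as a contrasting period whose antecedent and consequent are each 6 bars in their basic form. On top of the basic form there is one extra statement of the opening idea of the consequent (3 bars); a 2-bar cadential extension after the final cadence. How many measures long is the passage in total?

17 measures

Basic contrasting period: 6 + 6 = 12 bars.
12 (basic form) + 3 (extra statement) + 2 (cadential extension) = 17.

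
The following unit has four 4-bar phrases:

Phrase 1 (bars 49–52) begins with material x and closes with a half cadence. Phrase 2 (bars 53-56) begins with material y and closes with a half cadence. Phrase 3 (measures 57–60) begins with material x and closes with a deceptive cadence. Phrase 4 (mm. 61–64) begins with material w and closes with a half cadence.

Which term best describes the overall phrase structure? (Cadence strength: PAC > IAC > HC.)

phrase group

Phrase 4 ends with a half cadence, no stronger than phrase 2's half cadence, so the four phrases do not form a double period; nor do phrases 3–4 duplicate 1–2, so it is not a repeated period. With no phrase reaching a conclusive cadence, the passage is a phrase group.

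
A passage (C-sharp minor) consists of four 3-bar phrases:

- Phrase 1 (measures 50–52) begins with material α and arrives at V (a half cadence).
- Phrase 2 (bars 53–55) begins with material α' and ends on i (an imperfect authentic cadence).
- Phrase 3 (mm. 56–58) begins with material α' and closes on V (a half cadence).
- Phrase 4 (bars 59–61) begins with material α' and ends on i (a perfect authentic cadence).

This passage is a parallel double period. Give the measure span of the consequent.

measures 56–61

In a double period the four phrases pair into a large antecedent (phrases 1–2, ending imperfect authentic cadence) and a large consequent (phrases 3–4, ending perfect authentic cadence). The consequent spans mm. 56–61.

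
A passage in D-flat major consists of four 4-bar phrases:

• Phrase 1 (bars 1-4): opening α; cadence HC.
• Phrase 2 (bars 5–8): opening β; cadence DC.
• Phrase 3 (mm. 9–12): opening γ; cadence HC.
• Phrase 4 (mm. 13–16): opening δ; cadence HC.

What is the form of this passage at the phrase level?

Phrase 4 ends with a half cadence, no stronger than phrase 2's deceptive cadence, so the four phrases do not form a double period; nor do phrases 3–4 duplicate 1–2, so it is not a repeated period. With no phrase reaching a conclusive cadence, the passage is a phrase group.

phrase group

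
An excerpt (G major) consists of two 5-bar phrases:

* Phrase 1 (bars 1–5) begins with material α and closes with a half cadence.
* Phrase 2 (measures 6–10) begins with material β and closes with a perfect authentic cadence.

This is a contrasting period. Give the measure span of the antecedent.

The phrase ending with the weaker cadence (half cadence) is the antecedent; the one ending more conclusively (perfect authentic cadence) is the consequent. The antecedent is measures 1–5.

measures 1–5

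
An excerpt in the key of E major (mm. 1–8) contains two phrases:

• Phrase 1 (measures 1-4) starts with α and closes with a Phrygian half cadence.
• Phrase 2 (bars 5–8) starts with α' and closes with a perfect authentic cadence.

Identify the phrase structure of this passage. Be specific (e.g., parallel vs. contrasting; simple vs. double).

Phrase 1 ends with a Phrygian half cadence (weaker) and phrase 2 with a perfect authentic cadence (stronger): antecedent + consequent = a period.
The two phrases open with the same material (α / α'), so the period is parallel.

parallel period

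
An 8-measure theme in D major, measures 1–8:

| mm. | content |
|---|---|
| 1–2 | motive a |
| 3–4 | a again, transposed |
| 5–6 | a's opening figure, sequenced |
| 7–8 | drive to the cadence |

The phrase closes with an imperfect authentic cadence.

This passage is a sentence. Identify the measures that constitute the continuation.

measures 5–8

After the presentation (mm. 1–4), the continuation covers the fragmentation through the cadence: bars 5–8.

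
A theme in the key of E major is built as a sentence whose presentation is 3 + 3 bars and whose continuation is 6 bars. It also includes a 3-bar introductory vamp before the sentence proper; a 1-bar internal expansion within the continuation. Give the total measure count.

16 measures

Basic sentence: 3 + 3 + 6 = 12 bars.
12 (basic form) + 3 (introduction) + 1 (internal expansion) = 16.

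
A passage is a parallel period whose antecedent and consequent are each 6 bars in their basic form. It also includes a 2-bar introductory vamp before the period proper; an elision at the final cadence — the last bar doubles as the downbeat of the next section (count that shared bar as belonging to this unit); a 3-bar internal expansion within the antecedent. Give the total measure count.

Basic parallel period: 6 + 6 = 12 bars.
12 (basic form) + 2 (introduction) + 3 (internal expansion) = 17.
The elision shares a bar with the next section but does not change this unit's count.

17 measures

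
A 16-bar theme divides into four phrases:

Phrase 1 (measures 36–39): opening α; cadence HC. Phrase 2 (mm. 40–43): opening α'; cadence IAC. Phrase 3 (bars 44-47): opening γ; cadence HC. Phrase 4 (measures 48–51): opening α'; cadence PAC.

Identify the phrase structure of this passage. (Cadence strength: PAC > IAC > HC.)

Four phrases in two halves: the first half (bars 36–43) ends with an imperfect authentic cadence, the second (mm. 44–51) with a perfect authentic cadence — a large antecedent–consequent pair, i.e. a double period.
Phrase 3 begins with different material from phrase 1, making it contrasting.

contrasting double period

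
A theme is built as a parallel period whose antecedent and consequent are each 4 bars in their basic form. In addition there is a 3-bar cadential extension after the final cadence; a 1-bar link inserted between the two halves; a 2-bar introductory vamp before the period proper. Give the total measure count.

14 measures

Basic parallel period: 4 + 4 = 8 bars.
8 (basic form) + 3 (cadential extension) + 1 (link) + 2 (introduction) = 14.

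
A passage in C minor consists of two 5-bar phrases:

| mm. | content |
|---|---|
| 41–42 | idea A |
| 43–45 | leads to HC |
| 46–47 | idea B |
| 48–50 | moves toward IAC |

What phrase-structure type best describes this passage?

contrasting period

Phrase 1 ends with a half cadence (weaker) and phrase 2 with an imperfect authentic cadence (stronger): antecedent + consequent = a period.
The two phrases open with different material (A / B), so the period is contrasting.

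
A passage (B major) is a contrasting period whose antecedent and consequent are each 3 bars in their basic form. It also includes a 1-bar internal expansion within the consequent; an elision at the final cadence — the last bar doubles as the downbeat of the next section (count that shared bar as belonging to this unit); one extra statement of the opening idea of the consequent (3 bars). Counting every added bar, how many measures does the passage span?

Basic contrasting period: 3 + 3 = 6 bars.
6 (basic form) + 1 (internal expansion) + 3 (extra statement) = 10.
The elision shares a bar with the next section but does not change this unit's count.

10 measures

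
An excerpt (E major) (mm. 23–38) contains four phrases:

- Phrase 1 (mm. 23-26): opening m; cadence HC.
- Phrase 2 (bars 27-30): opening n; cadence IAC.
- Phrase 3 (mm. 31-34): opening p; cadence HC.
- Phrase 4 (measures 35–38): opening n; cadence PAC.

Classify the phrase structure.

Four phrases in two halves: the first half (measures 23-30) ends with an imperfect authentic cadence, the second (mm. 31–38) with a perfect authentic cadence — a large antecedent–consequent pair, i.e. a double period.
Phrase 3 begins with different material from phrase 1, making it contrasting.

contrasting double period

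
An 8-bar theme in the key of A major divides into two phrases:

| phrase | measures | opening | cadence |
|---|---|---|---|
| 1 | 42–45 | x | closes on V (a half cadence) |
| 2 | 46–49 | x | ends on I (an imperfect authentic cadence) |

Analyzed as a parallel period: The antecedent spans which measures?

The antecedent is the phrase ending with the weaker cadence (half cadence, phrase 1) and the consequent the one ending more conclusively (imperfect authentic cadence, phrase 2); the antecedent is bars 42–45.

measures 42–45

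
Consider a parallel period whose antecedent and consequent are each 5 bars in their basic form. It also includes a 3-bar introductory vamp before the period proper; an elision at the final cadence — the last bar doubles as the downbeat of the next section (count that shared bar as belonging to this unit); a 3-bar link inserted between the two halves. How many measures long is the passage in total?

Basic parallel period: 5 + 5 = 10 bars.
10 (basic form) + 3 (introduction) + 3 (link) = 16.
The elision shares a bar with the next section but does not change this unit's count.

16 measures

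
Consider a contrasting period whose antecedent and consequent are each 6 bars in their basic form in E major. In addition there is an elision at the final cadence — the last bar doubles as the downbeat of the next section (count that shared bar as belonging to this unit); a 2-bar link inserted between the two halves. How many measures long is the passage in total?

Basic contrasting period: 6 + 6 = 12 bars.
12 (basic form) + 2 (link) = 14.
The elision shares a bar with the next section but does not change this unit's count.

14 measures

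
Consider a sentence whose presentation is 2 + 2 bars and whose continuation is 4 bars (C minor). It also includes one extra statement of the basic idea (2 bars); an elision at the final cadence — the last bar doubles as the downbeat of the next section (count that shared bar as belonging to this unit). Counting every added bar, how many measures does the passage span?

10 measures

Basic sentence: 2 + 2 + 4 = 8 bars.
8 (basic form) + 2 (extra statement) = 10.
The elision shares a bar with the next section but does not change this unit's count.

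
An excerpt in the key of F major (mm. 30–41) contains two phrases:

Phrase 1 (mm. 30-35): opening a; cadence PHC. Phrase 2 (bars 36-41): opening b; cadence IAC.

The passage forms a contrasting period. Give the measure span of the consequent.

measures 36–41

The antecedent is the phrase ending with the weaker cadence (Phrygian half cadence, phrase 1) and the consequent the one ending more conclusively (imperfect authentic cadence, phrase 2); the consequent is measures 36–41.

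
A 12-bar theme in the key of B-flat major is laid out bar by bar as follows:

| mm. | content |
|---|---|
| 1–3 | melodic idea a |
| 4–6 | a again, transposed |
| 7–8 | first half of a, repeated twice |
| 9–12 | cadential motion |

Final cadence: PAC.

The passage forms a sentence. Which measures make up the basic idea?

The presentation of a sentence is the basic idea (mm. 1–3) plus its repetition (measures 4–6); the basic idea is therefore mm. 1–3.

measures 1–3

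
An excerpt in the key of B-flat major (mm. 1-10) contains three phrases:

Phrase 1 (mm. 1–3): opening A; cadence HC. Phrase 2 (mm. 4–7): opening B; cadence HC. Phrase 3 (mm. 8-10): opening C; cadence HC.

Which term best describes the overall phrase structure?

phrase group

The final phrase closes with a half cadence, which is not stronger than the preceding half cadence; the 3 phrases lack an overall antecedent–consequent design and so form a phrase group.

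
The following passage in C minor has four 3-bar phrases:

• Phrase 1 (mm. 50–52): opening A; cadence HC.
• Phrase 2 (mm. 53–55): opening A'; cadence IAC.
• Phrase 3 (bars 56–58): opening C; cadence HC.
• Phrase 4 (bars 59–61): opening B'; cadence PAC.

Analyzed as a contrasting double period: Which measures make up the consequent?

measures 56–61

In a double period the four phrases pair into a large antecedent (phrases 1–2, ending imperfect authentic cadence) and a large consequent (phrases 3–4, ending perfect authentic cadence). The consequent spans measures 56–61.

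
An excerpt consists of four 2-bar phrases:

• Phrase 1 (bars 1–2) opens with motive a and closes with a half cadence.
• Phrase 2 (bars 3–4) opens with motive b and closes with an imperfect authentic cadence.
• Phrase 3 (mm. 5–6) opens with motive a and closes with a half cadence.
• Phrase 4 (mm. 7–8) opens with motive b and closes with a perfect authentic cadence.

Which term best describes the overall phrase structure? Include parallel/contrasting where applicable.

Four phrases in two halves: the first half (measures 1-4) ends with an imperfect authentic cadence, the second (measures 5-8) with a perfect authentic cadence — a large antecedent–consequent pair, i.e. a double period.
Phrase 3 begins with the same material as phrase 1, making it parallel.

parallel double period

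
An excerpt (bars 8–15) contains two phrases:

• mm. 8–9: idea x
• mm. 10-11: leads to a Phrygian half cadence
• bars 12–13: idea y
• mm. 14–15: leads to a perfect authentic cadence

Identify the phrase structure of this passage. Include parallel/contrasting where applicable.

contrasting period

Phrase 1 ends with a Phrygian half cadence (weaker) and phrase 2 with a perfect authentic cadence (stronger): antecedent + consequent = a period.
The two phrases open with different material (x / y), so the period is contrasting.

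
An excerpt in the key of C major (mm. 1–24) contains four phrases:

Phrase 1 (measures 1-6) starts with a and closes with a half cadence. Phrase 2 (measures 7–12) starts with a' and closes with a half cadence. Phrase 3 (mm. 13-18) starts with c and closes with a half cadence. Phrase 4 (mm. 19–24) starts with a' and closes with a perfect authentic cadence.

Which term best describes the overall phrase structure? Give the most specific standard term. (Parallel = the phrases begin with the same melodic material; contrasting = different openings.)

contrasting double period

Four phrases in two halves: the first half (mm. 1–12) ends with a half cadence, the second (mm. 13–24) with a perfect authentic cadence — a large antecedent–consequent pair, i.e. a double period.
Phrase 3 begins with different material from phrase 1, making it contrasting.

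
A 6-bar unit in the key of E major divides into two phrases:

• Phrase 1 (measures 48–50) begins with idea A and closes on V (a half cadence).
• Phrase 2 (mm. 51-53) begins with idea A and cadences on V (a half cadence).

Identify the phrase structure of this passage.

repeated phrase

Both phrases have the same opening (A) and the same cadence (half cadence): the second is a restatement, not a consequent, so this is a repeated phrase rather than a period.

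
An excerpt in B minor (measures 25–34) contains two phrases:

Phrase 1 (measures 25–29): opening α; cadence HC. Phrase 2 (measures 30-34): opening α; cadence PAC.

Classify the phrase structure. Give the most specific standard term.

Phrase 1 ends with a half cadence (weaker) and phrase 2 with a perfect authentic cadence (stronger): antecedent + consequent = a period.
The two phrases open with the same material (α / α), so the period is parallel.

parallel period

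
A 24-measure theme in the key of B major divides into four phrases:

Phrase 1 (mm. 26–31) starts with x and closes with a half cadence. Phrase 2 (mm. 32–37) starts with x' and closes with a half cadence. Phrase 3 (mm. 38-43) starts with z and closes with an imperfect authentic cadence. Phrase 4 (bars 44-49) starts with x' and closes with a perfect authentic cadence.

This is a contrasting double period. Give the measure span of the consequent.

In a double period the first pair of phrases (ending half cadence) is the large antecedent and the second pair (ending perfect authentic cadence) is the large consequent; the consequent is measures 38–49.

measures 38–49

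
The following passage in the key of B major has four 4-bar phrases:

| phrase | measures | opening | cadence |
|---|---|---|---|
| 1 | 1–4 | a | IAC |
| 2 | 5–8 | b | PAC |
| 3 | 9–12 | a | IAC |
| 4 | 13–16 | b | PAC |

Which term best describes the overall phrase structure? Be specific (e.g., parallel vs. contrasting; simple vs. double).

repeated period

The cadence pattern IAC–PAC–IAC–PAC is weak–strong twice, and phrases 3–4 restate phrases 1–2: a period heard twice, not a double period (which would end weakly at phrase 2).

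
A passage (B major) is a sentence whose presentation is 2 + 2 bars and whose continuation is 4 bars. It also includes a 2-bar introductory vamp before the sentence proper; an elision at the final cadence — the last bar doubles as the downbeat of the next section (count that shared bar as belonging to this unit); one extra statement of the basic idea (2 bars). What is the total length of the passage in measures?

12 measures

Basic sentence: 2 + 2 + 4 = 8 bars.
8 (basic form) + 2 (introduction) + 2 (extra statement) = 12.
The elision shares a bar with the next section but does not change this unit's count.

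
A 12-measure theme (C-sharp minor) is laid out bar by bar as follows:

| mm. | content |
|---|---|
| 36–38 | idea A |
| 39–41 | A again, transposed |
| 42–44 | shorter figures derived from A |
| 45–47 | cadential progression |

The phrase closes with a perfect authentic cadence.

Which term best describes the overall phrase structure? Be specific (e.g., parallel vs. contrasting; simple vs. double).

Basic idea (measures 36–38) + its repetition (bars 39-41) form the presentation; fragmentation and cadence (mm. 42–47) form the continuation — the 12-bar whole is a sentence.

sentence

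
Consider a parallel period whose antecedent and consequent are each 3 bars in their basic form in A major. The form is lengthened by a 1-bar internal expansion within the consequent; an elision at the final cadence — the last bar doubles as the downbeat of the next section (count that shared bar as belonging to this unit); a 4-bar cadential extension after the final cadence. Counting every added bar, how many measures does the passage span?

11 measures

Basic parallel period: 3 + 3 = 6 bars.
6 (basic form) + 1 (internal expansion) + 4 (cadential extension) = 11.
The elision shares a bar with the next section but does not change this unit's count.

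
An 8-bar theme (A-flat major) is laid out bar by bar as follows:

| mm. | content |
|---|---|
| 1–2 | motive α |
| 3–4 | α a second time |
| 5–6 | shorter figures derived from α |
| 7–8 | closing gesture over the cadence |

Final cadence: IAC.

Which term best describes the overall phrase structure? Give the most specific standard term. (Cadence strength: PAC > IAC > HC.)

sentence

Basic idea (bars 1–2) + its repetition (mm. 3–4) form the presentation; fragmentation and cadence (mm. 5-8) form the continuation — the 8-bar whole is a sentence.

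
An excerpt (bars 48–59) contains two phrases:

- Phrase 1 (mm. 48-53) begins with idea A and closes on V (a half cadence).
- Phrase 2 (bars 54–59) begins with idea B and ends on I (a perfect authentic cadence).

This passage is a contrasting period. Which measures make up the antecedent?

The antecedent is the phrase ending with the weaker cadence (half cadence, phrase 1) and the consequent the one ending more conclusively (perfect authentic cadence, phrase 2); the antecedent is bars 48–53.

measures 48–53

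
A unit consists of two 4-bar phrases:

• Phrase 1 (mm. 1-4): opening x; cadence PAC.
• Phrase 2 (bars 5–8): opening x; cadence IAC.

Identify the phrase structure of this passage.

phrase group

The second phrase closes with an imperfect authentic cadence, which is not stronger than the first phrase's perfect authentic cadence; without a weak→strong cadential pair there is no antecedent–consequent relationship, so this is a phrase group rather than a period.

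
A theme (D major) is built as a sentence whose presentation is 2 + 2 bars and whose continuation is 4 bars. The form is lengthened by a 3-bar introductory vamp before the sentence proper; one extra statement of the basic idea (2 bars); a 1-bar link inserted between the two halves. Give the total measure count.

Basic sentence: 2 + 2 + 4 = 8 bars.
8 (basic form) + 3 (introduction) + 2 (extra statement) + 1 (link) = 14.

14 measures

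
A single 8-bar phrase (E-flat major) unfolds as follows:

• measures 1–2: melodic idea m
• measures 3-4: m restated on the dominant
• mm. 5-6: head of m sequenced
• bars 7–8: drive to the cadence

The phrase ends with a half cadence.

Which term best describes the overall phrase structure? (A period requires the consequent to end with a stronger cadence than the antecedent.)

Basic idea (bars 1–2) + its repetition (mm. 3–4) form the presentation; fragmentation and cadence (bars 5–8) form the continuation — the 8-bar whole is a sentence.

sentence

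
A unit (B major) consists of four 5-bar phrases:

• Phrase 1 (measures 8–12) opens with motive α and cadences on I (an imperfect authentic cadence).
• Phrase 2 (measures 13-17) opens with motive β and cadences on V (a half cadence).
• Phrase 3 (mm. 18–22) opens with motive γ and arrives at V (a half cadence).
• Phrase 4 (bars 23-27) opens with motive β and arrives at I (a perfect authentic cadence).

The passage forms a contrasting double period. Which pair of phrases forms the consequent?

phrases 3 and 4

In a double period the first pair of phrases (ending half cadence) is the large antecedent and the second pair (ending perfect authentic cadence) is the large consequent; the consequent is phrases 3 and 4.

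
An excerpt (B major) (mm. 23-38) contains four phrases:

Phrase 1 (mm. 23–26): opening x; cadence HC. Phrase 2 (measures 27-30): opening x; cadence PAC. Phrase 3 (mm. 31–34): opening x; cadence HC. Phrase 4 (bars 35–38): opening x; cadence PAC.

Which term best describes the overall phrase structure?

repeated period

The cadence pattern HC–PAC–HC–PAC is weak–strong twice, and phrases 3–4 restate phrases 1–2: a period heard twice, not a double period (which would end weakly at phrase 2).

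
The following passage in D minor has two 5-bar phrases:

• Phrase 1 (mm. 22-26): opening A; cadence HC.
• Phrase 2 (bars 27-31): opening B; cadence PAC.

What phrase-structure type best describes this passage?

contrasting period

Phrase 1 ends with a half cadence (weaker) and phrase 2 with a perfect authentic cadence (stronger): antecedent + consequent = a period.
The two phrases open with different material (A / B), so the period is contrasting.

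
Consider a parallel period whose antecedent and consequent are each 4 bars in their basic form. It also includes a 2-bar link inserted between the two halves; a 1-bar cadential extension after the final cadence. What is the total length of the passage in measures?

Basic parallel period: 4 + 4 = 8 bars.
8 (basic form) + 2 (link) + 1 (cadential extension) = 11.

11 measures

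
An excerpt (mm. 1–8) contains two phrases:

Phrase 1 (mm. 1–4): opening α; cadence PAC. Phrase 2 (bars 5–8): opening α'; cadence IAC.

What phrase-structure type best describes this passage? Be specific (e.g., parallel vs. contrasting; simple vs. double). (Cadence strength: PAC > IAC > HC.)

The second phrase closes with an imperfect authentic cadence, which is not stronger than the first phrase's perfect authentic cadence; without a weak→strong cadential pair there is no antecedent–consequent relationship, so this is a phrase group rather than a period.

phrase group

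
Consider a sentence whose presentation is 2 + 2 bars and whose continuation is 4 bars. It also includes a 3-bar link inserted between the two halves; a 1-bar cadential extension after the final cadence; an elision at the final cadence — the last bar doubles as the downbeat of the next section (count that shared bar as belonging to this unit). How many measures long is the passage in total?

Basic sentence: 2 + 2 + 4 = 8 bars.
8 (basic form) + 3 (link) + 1 (cadential extension) = 12.
The elision shares a bar with the next section but does not change this unit's count.

12 measures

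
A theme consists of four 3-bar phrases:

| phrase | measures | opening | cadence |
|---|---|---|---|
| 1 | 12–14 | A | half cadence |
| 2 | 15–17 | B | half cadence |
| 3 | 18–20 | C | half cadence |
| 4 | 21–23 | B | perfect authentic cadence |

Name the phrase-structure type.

contrasting double period

Four phrases in two halves: the first half (bars 12–17) ends with a half cadence, the second (bars 18–23) with a perfect authentic cadence — a large antecedent–consequent pair, i.e. a double period.
Phrase 3 begins with different material from phrase 1, making it contrasting.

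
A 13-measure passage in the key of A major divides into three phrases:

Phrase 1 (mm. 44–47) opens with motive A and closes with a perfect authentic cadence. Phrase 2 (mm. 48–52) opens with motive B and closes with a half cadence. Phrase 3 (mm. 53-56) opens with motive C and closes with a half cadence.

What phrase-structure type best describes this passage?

phrase group

The final phrase closes with a half cadence, which is not stronger than the preceding half cadence; the 3 phrases lack an overall antecedent–consequent design and so form a phrase group.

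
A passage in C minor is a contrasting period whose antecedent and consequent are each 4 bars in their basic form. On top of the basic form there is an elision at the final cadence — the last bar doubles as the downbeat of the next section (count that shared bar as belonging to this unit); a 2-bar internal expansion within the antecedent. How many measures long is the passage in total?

Basic contrasting period: 4 + 4 = 8 bars.
8 (basic form) + 2 (internal expansion) = 10.
The elision shares a bar with the next section but does not change this unit's count.

10 measures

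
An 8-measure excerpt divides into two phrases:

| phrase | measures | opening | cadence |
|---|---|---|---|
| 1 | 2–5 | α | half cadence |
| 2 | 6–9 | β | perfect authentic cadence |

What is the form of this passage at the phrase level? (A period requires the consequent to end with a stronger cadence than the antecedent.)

contrasting period

Phrase 1 ends with a half cadence (weaker) and phrase 2 with a perfect authentic cadence (stronger): antecedent + consequent = a period.
The two phrases open with different material (α / β), so the period is contrasting.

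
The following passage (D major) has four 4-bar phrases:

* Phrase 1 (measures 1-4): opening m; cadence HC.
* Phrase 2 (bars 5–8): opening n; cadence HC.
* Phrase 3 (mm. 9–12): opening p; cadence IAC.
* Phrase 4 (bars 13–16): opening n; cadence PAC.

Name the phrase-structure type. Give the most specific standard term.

Four phrases in two halves: the first half (bars 1–8) ends with a half cadence, the second (measures 9–16) with a perfect authentic cadence — a large antecedent–consequent pair, i.e. a double period.
Phrase 3 begins with different material from phrase 1, making it contrasting.

contrasting double period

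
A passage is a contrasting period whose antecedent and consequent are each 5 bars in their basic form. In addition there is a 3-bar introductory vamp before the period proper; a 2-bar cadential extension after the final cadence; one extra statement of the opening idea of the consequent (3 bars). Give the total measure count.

18 measures

Basic contrasting period: 5 + 5 = 10 bars.
10 (basic form) + 3 (introduction) + 2 (cadential extension) + 3 (extra statement) = 18.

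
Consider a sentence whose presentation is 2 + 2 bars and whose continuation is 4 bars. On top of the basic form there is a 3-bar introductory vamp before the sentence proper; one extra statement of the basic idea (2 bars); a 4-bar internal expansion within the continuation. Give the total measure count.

Basic sentence: 2 + 2 + 4 = 8 bars.
8 (basic form) + 3 (introduction) + 2 (extra statement) + 4 (internal expansion) = 17.

17 measures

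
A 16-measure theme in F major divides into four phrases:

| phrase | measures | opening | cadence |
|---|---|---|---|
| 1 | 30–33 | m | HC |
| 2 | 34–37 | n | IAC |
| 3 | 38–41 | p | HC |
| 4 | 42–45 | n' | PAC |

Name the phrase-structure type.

contrasting double period

Four phrases in two halves: the first half (measures 30–37) ends with an imperfect authentic cadence, the second (mm. 38-45) with a perfect authentic cadence — a large antecedent–consequent pair, i.e. a double period.
Phrase 3 begins with different material from phrase 1, making it contrasting.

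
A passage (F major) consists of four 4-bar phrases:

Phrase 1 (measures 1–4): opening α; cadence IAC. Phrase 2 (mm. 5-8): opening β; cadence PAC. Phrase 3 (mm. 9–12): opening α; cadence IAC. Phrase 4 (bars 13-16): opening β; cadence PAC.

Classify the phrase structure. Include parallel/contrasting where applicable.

The cadence pattern IAC–PAC–IAC–PAC is weak–strong twice, and phrases 3–4 restate phrases 1–2: a period heard twice, not a double period (which would end weakly at phrase 2).

repeated period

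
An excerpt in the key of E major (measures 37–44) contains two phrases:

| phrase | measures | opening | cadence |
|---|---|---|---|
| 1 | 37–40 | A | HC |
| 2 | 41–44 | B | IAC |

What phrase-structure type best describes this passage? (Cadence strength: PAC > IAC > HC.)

Phrase 1 ends with a half cadence (weaker) and phrase 2 with an imperfect authentic cadence (stronger): antecedent + consequent = a period.
The two phrases open with different material (A / B), so the period is contrasting.

contrasting period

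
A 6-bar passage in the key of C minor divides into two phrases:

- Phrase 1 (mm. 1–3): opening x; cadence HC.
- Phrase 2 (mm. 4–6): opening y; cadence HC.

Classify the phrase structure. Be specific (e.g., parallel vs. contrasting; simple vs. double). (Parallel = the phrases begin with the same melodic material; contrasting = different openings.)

phrase group

The second phrase closes with a half cadence, which is not stronger than the first phrase's half cadence; without a weak→strong cadential pair there is no antecedent–consequent relationship, so this is a phrase group rather than a period.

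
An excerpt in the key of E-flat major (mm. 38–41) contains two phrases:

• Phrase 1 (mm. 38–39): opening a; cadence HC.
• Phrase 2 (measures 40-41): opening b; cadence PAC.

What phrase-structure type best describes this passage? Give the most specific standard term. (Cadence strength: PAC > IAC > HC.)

Phrase 1 ends with a half cadence (weaker) and phrase 2 with a perfect authentic cadence (stronger): antecedent + consequent = a period.
The two phrases open with different material (a / b), so the period is contrasting.

contrasting period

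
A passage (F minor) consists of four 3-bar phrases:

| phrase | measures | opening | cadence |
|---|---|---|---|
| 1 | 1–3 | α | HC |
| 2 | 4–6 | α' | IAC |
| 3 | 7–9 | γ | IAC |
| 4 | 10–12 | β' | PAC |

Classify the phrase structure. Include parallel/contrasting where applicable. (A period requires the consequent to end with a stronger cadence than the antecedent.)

contrasting double period

Four phrases in two halves: the first half (bars 1–6) ends with an imperfect authentic cadence, the second (bars 7–12) with a perfect authentic cadence — a large antecedent–consequent pair, i.e. a double period.
Phrase 3 begins with different material from phrase 1, making it contrasting.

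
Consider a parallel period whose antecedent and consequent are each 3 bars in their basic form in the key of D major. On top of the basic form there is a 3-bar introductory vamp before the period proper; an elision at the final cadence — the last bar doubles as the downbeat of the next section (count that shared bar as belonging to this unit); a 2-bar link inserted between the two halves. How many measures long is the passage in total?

11 measures

Basic parallel period: 3 + 3 = 6 bars.
6 (basic form) + 3 (introduction) + 2 (link) = 11.
The elision shares a bar with the next section but does not change this unit's count.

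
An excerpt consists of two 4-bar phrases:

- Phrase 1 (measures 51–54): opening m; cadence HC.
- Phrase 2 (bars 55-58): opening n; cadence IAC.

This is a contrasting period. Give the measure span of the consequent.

The phrase ending with the weaker cadence (half cadence) is the antecedent; the one ending more conclusively (imperfect authentic cadence) is the consequent. The consequent is measures 55–58.

measures 55–58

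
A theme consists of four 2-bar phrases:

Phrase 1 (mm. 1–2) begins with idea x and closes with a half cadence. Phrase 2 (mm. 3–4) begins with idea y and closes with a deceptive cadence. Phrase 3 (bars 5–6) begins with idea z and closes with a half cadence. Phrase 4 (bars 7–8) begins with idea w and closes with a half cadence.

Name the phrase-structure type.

Phrase 4 ends with a half cadence, no stronger than phrase 2's deceptive cadence, so the four phrases do not form a double period; nor do phrases 3–4 duplicate 1–2, so it is not a repeated period. With no phrase reaching a conclusive cadence, the passage is a phrase group.

phrase group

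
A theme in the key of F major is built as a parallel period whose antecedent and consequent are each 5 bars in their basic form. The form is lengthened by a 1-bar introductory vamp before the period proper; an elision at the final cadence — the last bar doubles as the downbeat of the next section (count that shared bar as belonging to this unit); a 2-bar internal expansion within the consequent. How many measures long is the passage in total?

Basic parallel period: 5 + 5 = 10 bars.
10 (basic form) + 1 (introduction) + 2 (internal expansion) = 13.
The elision shares a bar with the next section but does not change this unit's count.

13 measures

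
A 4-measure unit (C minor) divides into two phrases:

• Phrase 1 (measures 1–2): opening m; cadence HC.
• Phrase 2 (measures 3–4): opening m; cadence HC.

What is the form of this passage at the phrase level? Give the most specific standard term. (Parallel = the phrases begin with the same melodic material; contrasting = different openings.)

repeated phrase

Both phrases have the same opening (m) and the same cadence (half cadence): the second is a restatement, not a consequent, so this is a repeated phrase rather than a period.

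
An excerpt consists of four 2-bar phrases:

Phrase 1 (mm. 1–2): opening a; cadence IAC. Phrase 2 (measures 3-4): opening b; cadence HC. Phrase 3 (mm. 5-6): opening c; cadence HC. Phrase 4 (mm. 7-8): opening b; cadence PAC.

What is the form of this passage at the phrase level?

contrasting double period

Four phrases in two halves: the first half (bars 1-4) ends with a half cadence, the second (bars 5-8) with a perfect authentic cadence — a large antecedent–consequent pair, i.e. a double period.
Phrase 3 begins with different material from phrase 1, making it contrasting.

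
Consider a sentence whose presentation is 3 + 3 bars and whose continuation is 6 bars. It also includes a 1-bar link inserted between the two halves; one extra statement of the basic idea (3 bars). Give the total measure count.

Basic sentence: 3 + 3 + 6 = 12 bars.
12 (basic form) + 1 (link) + 3 (extra statement) = 16.

16 measures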